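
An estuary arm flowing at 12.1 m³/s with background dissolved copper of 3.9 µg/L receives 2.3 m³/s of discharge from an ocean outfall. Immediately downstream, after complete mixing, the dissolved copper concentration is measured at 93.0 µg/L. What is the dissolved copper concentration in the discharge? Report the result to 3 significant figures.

562 µg/L

Mass balance: 12.10·3.900 + 2.300·Cₑ = 14.40·93.00
→ Cₑ = (14.40·93.00 − 12.10·3.900) / 2.300 = 561.7 µg/L.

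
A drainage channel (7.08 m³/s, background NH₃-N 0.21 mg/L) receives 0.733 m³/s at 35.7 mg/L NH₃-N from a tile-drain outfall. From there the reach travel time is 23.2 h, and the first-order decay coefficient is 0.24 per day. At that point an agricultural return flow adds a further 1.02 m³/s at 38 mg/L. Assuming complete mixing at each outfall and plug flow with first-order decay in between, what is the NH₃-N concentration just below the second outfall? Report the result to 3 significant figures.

6.87 mg/L

After mixing, C = (7.080·0.2100 + 0.7330·35.70) / 7.813 = 27.65/7.813 = 3.540 mg/L; combined flow 7.813 m³/s.
Applying C = C₀e^(−kt): 3.540 × 0.7929 = 2.807 mg/L.
At the second outfall, C = (7.813·2.807 + 1.020·38.00) / (7.813 + 1.020) = 6.871 mg/L.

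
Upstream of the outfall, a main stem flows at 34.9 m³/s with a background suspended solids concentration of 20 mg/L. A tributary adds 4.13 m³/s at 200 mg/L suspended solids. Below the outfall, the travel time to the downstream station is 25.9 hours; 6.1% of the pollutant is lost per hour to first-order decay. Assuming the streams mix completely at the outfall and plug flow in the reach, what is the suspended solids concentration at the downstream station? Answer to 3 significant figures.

Mass balance: C = (34.90·20.00 + 4.130·200.0) / 39.03 = 1524/39.03 = 39.05 mg/L.
6.1%/h lost → k = −ln(1 − 0.061) = 0.06294 h⁻¹.
First-order decay: C = 39.05·exp(−k·t) = 39.05·0.1959 = 7.649 mg/L.

7.65 mg/L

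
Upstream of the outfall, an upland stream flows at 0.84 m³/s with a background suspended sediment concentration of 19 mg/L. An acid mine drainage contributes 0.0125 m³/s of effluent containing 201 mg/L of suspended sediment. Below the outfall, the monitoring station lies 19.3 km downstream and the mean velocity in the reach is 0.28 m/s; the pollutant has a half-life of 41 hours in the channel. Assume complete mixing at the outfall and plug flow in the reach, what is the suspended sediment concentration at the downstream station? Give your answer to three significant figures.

15.7 mg/L

After mixing, C = (0.8400·19.00 + 0.01250·201.0) / 0.8525 = 18.47/0.8525 = 21.67 mg/L.
Travel time t = 19.3·1000 / 0.28 = 68930 s = 19.15 h.
Half-life 41 h → k = ln 2 / 41 = 0.01691 h⁻¹ = 0.4057 d⁻¹.
Applying C = C₀e^(−kt): 21.67 × 0.7235 = 15.68 mg/L.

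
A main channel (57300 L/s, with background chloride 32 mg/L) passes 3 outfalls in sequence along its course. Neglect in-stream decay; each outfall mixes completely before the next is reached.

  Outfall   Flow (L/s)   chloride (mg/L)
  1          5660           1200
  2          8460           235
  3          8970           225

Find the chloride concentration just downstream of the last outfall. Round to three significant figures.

Below outfall 1: Q → 62960 L/s, C = (57300·32.00 + 5660·1200)/62960 = 137.0 mg/L.
Below outfall 2: Q → 71420 L/s, C = (62960·137.0 + 8460·235.0)/71420 = 148.6 mg/L.
Below outfall 3: Q → 80390 L/s, C = (71420·148.6 + 8970·225.0)/80390 = 157.1 mg/L.

157 mg/L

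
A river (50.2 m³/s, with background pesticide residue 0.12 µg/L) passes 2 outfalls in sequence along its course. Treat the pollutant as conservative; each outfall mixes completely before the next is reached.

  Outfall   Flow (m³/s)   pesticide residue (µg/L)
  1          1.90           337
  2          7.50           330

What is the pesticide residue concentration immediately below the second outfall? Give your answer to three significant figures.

After outfall 1: Q = 50.20 + 1.900 = 52.10 m³/s; C = (50.20·0.1200 + 1.900·337.0)/52.10 = 12.41 µg/L.
After outfall 2: Q = 52.10 + 7.500 = 59.60 m³/s; C = (52.10·12.41 + 7.500·330.0)/59.60 = 52.37 µg/L.

52.4 µg/L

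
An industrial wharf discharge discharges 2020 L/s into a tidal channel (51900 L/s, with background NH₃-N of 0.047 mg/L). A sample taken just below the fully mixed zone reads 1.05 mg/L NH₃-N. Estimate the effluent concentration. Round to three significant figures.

26.8 mg/L

Mass balance: 51900·0.04700 + 2020·Cₑ = 53920·1.050
→ Cₑ = (53920·1.050 − 51900·0.04700) / 2020 = 26.82 mg/L.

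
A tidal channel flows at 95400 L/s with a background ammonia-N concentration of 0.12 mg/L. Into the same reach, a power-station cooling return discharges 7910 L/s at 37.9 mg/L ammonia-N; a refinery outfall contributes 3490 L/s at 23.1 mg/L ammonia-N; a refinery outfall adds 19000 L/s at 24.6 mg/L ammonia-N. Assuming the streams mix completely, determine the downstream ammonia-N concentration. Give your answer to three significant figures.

Conservation of mass: C = (95400·0.1200 + 7910·37.90 + 3490·23.10 + 19000·24.60) / 125800 = 859300/125800 = 6.830 mg/L.

6.83 mg/L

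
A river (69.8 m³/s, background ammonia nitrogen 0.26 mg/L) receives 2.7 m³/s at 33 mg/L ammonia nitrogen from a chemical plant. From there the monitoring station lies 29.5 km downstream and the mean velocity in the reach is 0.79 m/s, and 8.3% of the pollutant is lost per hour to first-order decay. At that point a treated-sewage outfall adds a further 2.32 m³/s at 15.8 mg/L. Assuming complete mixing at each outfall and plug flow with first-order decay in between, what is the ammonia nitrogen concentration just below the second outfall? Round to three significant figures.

1.07 mg/L

Mixed concentration C = ΣQC/ΣQ = (69.80·0.2600 + 2.700·33.00) / 72.50 = 107.2/72.50 = 1.479 mg/L; combined flow 72.50 m³/s.
Travel time t = 29.5·1000 / 0.79 = 37340 s = 10.37 h.
8.3%/h lost → k = −ln(1 − 0.083) = 0.08665 h⁻¹.
Decay over the reach: 1.479·exp(−kt) = 1.479·0.4071 = 0.6022 mg/L.
Second outfall: C = (72.50·0.6022 + 2.320·15.80)/74.82 = 1.073 mg/L.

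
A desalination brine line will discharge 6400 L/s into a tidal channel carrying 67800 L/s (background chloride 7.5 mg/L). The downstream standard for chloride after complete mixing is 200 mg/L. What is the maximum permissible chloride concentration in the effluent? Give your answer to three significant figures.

At the limit, (Qr·Cr + Qe·Cₑ)/(Qr + Qe) = 200:
Cₑ = (74200·200 − 67800·7.500) / 6400 = 2239 mg/L.

2240 mg/L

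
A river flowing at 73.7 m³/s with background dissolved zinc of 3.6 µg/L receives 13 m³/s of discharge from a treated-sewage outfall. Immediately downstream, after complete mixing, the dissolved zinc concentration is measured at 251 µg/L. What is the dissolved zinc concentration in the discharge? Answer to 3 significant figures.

1650 µg/L

Mass balance: 73.70·3.600 + 13.00·Cₑ = 86.70·251.0
→ Cₑ = (86.70·251.0 − 73.70·3.600) / 13.00 = 1654 µg/L.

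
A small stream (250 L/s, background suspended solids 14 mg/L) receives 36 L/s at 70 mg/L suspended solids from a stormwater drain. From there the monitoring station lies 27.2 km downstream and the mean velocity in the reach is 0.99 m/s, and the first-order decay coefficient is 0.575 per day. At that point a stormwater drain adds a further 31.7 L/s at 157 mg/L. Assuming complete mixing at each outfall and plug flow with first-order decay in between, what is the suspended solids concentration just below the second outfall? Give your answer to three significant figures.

Mass balance: C = (250.0·14.00 + 36.00·70.00) / 286.0 = 6020/286.0 = 21.05 mg/L; combined flow 286.0 L/s.
Travel time t = 27.2·1000 / 0.99 = 27470 s = 7.632 h.
After decay, C = 21.05 × e^(−kt) = 21.05 × 0.8329 = 17.53 mg/L.
Second outfall: C = (286.0·17.53 + 31.70·157.0)/317.7 = 31.45 mg/L.

31.4 mg/L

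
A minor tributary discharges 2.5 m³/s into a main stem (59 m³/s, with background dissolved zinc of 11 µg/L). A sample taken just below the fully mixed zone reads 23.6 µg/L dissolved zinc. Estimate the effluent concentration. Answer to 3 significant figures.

321 µg/L

Mass balance: 59.00·11.00 + 2.500·Cₑ = 61.50·23.60
→ Cₑ = (61.50·23.60 − 59.00·11.00) / 2.500 = 321.0 µg/L.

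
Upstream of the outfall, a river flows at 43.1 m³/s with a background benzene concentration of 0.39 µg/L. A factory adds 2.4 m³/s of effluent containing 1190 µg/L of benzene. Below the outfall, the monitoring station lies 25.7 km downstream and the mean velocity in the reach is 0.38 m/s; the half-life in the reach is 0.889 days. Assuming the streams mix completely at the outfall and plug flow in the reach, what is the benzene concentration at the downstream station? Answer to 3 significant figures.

34.3 µg/L

Mixed concentration C = ΣQC/ΣQ = (43.10·0.3900 + 2.400·1190) / 45.50 = 2873/45.50 = 63.14 µg/L.
Travel time t = 25.7·1000 / 0.38 = 67630 s = 18.79 h.
Half-life 0.889 d → k = ln 2 / 0.889 = 0.7797 d⁻¹.
Decay over the reach: 63.14·exp(−kt) = 63.14·0.5432 = 34.30 µg/L.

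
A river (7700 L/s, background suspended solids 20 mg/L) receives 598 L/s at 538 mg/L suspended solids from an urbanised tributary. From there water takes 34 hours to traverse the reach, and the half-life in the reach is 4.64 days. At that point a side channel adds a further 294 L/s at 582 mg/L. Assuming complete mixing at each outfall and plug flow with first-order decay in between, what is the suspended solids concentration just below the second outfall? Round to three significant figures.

Flow-weighted average: C = (7700·20.00 + 598.0·538.0) / 8298 = 475700/8298 = 57.33 mg/L; combined flow 8298 L/s.
Half-life 4.64 d → k = ln 2 / 4.64 = 0.1494 d⁻¹.
First-order decay: C = 57.33·exp(−k·t) = 57.33·0.8093 = 46.40 mg/L.
Second outfall: C = (8298·46.40 + 294.0·582.0)/8592 = 64.72 mg/L.

64.7 mg/L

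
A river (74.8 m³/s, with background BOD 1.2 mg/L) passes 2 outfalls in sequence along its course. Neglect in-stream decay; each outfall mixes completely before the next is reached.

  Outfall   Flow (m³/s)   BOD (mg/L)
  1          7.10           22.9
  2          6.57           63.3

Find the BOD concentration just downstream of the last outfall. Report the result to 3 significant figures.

7.55 mg/L

After outfall 1: Q = 74.80 + 7.100 = 81.90 m³/s; C = (74.80·1.200 + 7.100·22.90)/81.90 = 3.081 mg/L.
After outfall 2: Q = 81.90 + 6.570 = 88.47 m³/s; C = (81.90·3.081 + 6.570·63.30)/88.47 = 7.553 mg/L.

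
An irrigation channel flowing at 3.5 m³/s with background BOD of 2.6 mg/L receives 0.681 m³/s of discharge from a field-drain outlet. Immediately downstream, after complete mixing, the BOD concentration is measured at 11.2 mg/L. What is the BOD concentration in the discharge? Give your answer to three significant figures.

Mass balance: 3.500·2.600 + 0.6810·Cₑ = 4.181·11.20
→ Cₑ = (4.181·11.20 − 3.500·2.600) / 0.6810 = 55.40 mg/L.

55.4 mg/L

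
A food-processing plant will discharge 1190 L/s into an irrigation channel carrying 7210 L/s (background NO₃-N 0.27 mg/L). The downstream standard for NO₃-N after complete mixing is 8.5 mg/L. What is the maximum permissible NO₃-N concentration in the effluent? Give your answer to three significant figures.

At the limit, (Qr·Cr + Qe·Cₑ)/(Qr + Qe) = 8.5:
Cₑ = (8400·8.5 − 7210·0.2700) / 1190 = 58.36 mg/L.

58.4 mg/L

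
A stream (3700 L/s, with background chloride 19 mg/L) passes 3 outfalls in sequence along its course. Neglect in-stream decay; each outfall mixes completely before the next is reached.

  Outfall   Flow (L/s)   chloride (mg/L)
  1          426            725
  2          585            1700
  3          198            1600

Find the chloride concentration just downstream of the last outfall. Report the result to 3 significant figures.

Outfall 1: combined Q = 4126 L/s; C = (3700·19.00 + 426.0·725.0)/4126 = 91.89 mg/L.
Outfall 2: combined Q = 4711 L/s; C = (4126·91.89 + 585.0·1700)/4711 = 291.6 mg/L.
Outfall 3: combined Q = 4909 L/s; C = (4711·291.6 + 198.0·1600)/4909 = 344.4 mg/L.

344 mg/L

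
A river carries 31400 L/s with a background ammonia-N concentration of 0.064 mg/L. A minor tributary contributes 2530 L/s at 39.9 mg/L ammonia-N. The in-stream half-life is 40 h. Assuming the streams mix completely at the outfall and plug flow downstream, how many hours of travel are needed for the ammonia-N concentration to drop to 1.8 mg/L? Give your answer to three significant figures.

30.1 h

Mixed concentration C = ΣQC/ΣQ = (31400·0.06400 + 2530·39.90) / 33930 = 103000/33930 = 3.034 mg/L.
Half-life 40 h → k = ln 2 / 40 = 0.01733 h⁻¹ = 0.4159 d⁻¹.
3.034·exp(−k·t) = 1.8 → t = ln(3.034/1.8)/k = 108500 s = 30.14 h.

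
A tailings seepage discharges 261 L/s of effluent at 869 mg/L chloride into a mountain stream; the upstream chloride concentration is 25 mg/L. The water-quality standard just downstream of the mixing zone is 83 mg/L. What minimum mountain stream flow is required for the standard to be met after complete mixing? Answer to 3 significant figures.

3540 L/s

Set C_mix = 83: (Q·25.00 + 261.0·869.0) / (Q + 261.0) = 83
→ Q = 261.0·(869.0 − 83)/(83 − 25.00) = 3537 L/s.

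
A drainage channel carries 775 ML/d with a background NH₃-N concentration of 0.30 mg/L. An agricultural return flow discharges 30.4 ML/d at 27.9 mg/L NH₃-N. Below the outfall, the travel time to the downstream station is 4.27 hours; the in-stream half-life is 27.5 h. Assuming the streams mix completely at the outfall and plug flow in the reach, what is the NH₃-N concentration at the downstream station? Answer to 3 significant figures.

1.20 mg/L

Conservation of mass: C = (775.0·0.3000 + 30.40·27.90) / 805.4 = 1081/805.4 = 1.342 mg/L.
Half-life 27.5 h → k = ln 2 / 27.5 = 0.02521 h⁻¹ = 0.6049 d⁻¹.
After decay, C = 1.342 × e^(−kt) = 1.342 × 0.8980 = 1.205 mg/L.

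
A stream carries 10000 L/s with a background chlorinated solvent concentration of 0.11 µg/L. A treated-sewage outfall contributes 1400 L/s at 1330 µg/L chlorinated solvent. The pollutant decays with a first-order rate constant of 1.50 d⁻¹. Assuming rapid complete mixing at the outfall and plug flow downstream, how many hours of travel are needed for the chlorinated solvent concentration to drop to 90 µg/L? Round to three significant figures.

After mixing, C = (10000·0.1100 + 1400·1330) / 11400 = 1863000/11400 = 163.4 µg/L.
163.4·exp(−k·t) = 90 → t = ln(163.4/90)/k = 34360 s = 9.545 h.

9.55 h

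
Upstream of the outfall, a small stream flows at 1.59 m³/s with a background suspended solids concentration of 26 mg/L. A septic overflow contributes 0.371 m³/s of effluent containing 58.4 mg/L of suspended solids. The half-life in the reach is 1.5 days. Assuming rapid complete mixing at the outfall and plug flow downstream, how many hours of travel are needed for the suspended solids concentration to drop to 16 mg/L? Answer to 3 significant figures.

36.2 h

Conservation of mass: C = (1.590·26.00 + 0.3710·58.40) / 1.961 = 63.01/1.961 = 32.13 mg/L.
Half-life 1.5 d → k = ln 2 / 1.5 = 0.4621 d⁻¹.
32.13·exp(−k·t) = 16 → t = ln(32.13/16)/k = 130400 s = 36.21 h.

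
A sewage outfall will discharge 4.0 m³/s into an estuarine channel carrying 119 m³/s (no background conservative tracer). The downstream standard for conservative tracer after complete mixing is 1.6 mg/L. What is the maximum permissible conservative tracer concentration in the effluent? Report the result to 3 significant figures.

At the limit, (Qr·Cr + Qe·Cₑ)/(Qr + Qe) = 1.6:
Cₑ = (123.0·1.6 − 119.0·0) / 4.000 = 49.20 mg/L.

49.2 mg/L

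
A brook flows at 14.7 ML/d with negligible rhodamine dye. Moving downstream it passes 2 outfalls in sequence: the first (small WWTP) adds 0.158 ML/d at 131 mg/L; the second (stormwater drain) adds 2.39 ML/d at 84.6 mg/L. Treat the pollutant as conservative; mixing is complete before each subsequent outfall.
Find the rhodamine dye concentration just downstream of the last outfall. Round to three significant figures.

After outfall 1: Q = 14.70 + 0.1580 = 14.86 ML/d; C = (14.70·0 + 0.1580·131.0)/14.86 = 1.393 mg/L.
After outfall 2: Q = 14.86 + 2.390 = 17.25 ML/d; C = (14.86·1.393 + 2.390·84.60)/17.25 = 12.92 mg/L.

12.9 mg/L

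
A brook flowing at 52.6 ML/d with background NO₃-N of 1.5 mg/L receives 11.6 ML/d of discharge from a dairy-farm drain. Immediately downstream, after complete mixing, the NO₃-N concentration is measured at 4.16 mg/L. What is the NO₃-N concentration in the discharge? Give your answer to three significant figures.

16.2 mg/L

Mass balance: 52.60·1.500 + 11.60·Cₑ = 64.20·4.160
→ Cₑ = (64.20·4.160 − 52.60·1.500) / 11.60 = 16.22 mg/L.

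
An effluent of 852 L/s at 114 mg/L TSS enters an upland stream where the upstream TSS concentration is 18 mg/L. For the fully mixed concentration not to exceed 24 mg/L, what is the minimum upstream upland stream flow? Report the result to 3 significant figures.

Set C_mix = 24: (Q·18.00 + 852.0·114.0) / (Q + 852.0) = 24
→ Q = 852.0·(114.0 − 24)/(24 − 18.00) = 12780 L/s.

12800 L/s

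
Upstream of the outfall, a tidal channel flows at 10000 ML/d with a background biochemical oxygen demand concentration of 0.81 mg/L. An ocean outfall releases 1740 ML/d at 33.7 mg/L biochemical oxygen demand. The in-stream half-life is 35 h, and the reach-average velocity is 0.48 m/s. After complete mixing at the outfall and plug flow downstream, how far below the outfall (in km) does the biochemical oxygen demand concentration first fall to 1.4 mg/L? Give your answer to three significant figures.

Conservation of mass: C = (10000·0.8100 + 1740·33.70) / 11740 = 66740/11740 = 5.685 mg/L.
Half-life 35 h → k = ln 2 / 35 = 0.01980 h⁻¹ = 0.4753 d⁻¹.
Set 5.685·exp(−k·t) = 1.4 → t = ln(5.685/1.4)/k = 254700 s = 70.76 h.
Distance = v·t = 0.48·254700 = 122300 m = 122.3 km.

122 km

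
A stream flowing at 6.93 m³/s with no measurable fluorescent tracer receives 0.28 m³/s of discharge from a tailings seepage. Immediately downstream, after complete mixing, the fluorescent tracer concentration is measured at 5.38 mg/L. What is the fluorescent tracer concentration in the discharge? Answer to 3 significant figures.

Mass balance: 6.930·0 + 0.2800·Cₑ = 7.210·5.380
→ Cₑ = (7.210·5.380 − 6.930·0) / 0.2800 = 138.5 mg/L.

139 mg/L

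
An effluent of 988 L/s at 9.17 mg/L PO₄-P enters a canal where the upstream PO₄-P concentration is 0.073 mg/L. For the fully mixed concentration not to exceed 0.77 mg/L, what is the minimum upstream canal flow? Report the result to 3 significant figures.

11900 L/s

Set C_mix = 0.77: (Q·0.07300 + 988.0·9.170) / (Q + 988.0) = 0.77
→ Q = 988.0·(9.170 − 0.77)/(0.77 − 0.07300) = 11910 L/s.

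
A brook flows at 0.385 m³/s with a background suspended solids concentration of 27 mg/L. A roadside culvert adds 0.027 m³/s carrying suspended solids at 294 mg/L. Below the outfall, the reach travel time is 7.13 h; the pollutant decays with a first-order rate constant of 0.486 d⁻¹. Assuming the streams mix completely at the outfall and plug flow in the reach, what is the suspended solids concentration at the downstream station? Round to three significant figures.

After mixing, C = (0.3850·27.00 + 0.02700·294.0) / 0.4120 = 18.33/0.4120 = 44.50 mg/L.
Decay over the reach: 44.50·exp(−kt) = 44.50·0.8656 = 38.52 mg/L.

38.5 mg/L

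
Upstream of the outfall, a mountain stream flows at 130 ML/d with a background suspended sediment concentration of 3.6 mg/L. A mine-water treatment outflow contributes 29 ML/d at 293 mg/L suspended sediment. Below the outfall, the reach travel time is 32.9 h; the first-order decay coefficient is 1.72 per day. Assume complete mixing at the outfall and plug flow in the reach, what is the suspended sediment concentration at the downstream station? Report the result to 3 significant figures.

5.34 mg/L

Mixed concentration C = ΣQC/ΣQ = (130.0·3.600 + 29.00·293.0) / 159.0 = 8965/159.0 = 56.38 mg/L.
Applying C = C₀e^(−kt): 56.38 × 0.09463 = 5.335 mg/L.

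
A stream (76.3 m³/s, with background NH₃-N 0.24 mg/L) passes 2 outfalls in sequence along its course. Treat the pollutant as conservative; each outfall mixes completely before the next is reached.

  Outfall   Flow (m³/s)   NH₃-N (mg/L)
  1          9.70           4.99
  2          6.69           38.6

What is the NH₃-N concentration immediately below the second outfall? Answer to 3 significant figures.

Below outfall 1: Q → 86.00 m³/s, C = (76.30·0.2400 + 9.700·4.990)/86.00 = 0.7758 mg/L.
Below outfall 2: Q → 92.69 m³/s, C = (86.00·0.7758 + 6.690·38.60)/92.69 = 3.506 mg/L.

3.51 mg/L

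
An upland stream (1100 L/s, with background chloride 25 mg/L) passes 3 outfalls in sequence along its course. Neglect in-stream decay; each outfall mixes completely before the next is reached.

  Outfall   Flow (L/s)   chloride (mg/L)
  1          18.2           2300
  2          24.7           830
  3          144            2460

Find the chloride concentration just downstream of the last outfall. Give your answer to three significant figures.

345 mg/L

Below outfall 1: Q → 1118 L/s, C = (1100·25.00 + 18.20·2300)/1118 = 62.03 mg/L.
Below outfall 2: Q → 1143 L/s, C = (1118·62.03 + 24.70·830.0)/1143 = 78.63 mg/L.
Below outfall 3: Q → 1287 L/s, C = (1143·78.63 + 144.0·2460)/1287 = 345.1 mg/L.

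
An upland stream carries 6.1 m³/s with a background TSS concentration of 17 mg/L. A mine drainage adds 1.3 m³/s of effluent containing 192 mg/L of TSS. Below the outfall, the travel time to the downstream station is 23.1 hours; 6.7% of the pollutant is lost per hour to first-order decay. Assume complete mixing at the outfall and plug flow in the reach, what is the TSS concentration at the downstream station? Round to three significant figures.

9.62 mg/L

Mixed concentration C = ΣQC/ΣQ = (6.100·17.00 + 1.300·192.0) / 7.400 = 353.3/7.400 = 47.74 mg/L.
6.7%/h lost → k = −ln(1 − 0.067) = 0.06935 h⁻¹.
Applying C = C₀e^(−kt): 47.74 × 0.2015 = 9.620 mg/L.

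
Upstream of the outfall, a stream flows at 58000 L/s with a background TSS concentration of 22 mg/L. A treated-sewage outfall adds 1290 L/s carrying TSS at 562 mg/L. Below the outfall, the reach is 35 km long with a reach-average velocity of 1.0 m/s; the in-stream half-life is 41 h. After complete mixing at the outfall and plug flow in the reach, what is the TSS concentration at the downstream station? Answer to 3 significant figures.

Flow-weighted average: C = (58000·22.00 + 1290·562.0) / 59290 = 2001000/59290 = 33.75 mg/L.
Travel time t = 35·1000 / 1.0 = 35000 s = 9.722 h.
Half-life 41 h → k = ln 2 / 41 = 0.01691 h⁻¹ = 0.4057 d⁻¹.
First-order decay: C = 33.75·exp(−k·t) = 33.75·0.8484 = 28.63 mg/L.

28.6 mg/L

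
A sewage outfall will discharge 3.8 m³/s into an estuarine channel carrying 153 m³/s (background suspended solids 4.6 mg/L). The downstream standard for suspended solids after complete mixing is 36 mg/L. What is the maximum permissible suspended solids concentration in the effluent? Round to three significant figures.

1300 mg/L

At the limit, (Qr·Cr + Qe·Cₑ)/(Qr + Qe) = 36:
Cₑ = (156.8·36 − 153.0·4.600) / 3.800 = 1300 mg/L.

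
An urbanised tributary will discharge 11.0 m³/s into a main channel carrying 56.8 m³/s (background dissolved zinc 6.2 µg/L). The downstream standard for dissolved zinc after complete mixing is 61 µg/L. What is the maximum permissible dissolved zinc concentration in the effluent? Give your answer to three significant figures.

344 µg/L

At the limit, (Qr·Cr + Qe·Cₑ)/(Qr + Qe) = 61:
Cₑ = (67.80·61 − 56.80·6.200) / 11.00 = 344.0 µg/L.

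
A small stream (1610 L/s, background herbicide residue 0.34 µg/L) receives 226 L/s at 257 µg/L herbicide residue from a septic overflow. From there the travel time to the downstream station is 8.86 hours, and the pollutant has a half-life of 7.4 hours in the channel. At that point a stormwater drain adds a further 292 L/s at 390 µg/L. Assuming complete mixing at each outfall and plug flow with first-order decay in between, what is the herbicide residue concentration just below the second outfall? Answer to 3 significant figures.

65.5 µg/L

Conservation of mass: C = (1610·0.3400 + 226.0·257.0) / 1836 = 58630/1836 = 31.93 µg/L; combined flow 1836 L/s.
Half-life 7.4 h → k = ln 2 / 7.4 = 0.09367 h⁻¹ = 2.248 d⁻¹.
Applying C = C₀e^(−kt): 31.93 × 0.4361 = 13.93 µg/L.
At the second outfall, C = (1836·13.93 + 292.0·390.0) / (1836 + 292.0) = 65.53 µg/L.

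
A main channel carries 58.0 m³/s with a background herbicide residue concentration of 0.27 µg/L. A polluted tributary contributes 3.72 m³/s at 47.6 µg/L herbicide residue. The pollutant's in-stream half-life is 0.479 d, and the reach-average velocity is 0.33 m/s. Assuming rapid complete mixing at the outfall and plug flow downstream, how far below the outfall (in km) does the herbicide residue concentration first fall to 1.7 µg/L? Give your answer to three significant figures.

12.0 km

Conservation of mass: C = (58.00·0.2700 + 3.720·47.60) / 61.72 = 192.7/61.72 = 3.123 µg/L.
Half-life 0.479 d → k = ln 2 / 0.479 = 1.447 d⁻¹.
Set 3.123·exp(−k·t) = 1.7 → t = ln(3.123/1.7)/k = 36310 s = 10.08 h.
Distance = v·t = 0.33·36310 = 11980 m = 11.98 km.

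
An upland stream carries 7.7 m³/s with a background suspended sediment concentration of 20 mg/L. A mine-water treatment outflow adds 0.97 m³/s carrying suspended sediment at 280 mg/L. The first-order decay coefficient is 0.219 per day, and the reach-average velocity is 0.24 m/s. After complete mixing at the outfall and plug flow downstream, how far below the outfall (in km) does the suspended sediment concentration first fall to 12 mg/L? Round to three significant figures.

After mixing, C = (7.700·20.00 + 0.9700·280.0) / 8.670 = 425.6/8.670 = 49.09 mg/L.
Set 49.09·exp(−k·t) = 12 → t = ln(49.09/12)/k = 555800 s = 154.4 h.
Distance = v·t = 0.24·555800 = 133400 m = 133.4 km.

133 km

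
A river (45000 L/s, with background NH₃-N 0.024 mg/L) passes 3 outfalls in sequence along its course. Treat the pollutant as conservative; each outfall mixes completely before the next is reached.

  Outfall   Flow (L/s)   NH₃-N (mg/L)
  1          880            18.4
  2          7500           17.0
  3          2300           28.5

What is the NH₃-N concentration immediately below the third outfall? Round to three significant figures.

Below outfall 1: Q → 45880 L/s, C = (45000·0.02400 + 880.0·18.40)/45880 = 0.3765 mg/L.
Below outfall 2: Q → 53380 L/s, C = (45880·0.3765 + 7500·17.00)/53380 = 2.712 mg/L.
Below outfall 3: Q → 55680 L/s, C = (53380·2.712 + 2300·28.50)/55680 = 3.777 mg/L.

3.78 mg/L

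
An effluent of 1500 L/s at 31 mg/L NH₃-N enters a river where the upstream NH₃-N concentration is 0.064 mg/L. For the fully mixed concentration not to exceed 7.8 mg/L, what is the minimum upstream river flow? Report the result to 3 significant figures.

Set C_mix = 7.8: (Q·0.06400 + 1500·31.00) / (Q + 1500) = 7.8
→ Q = 1500·(31.00 − 7.8)/(7.8 − 0.06400) = 4498 L/s.

4500 L/s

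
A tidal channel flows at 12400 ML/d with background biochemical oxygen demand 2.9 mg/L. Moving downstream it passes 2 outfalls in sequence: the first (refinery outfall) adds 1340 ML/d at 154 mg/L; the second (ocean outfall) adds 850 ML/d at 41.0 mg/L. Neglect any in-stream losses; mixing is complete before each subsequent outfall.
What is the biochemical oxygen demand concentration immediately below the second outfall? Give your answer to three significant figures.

19.0 mg/L

Below outfall 1: Q → 13740 ML/d, C = (12400·2.900 + 1340·154.0)/13740 = 17.64 mg/L.
Below outfall 2: Q → 14590 ML/d, C = (13740·17.64 + 850.0·41.00)/14590 = 19.00 mg/L.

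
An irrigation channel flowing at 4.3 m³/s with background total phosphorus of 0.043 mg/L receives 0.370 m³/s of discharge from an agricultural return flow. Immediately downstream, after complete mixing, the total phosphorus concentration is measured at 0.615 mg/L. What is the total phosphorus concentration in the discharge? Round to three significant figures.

Mass balance: 4.300·0.04300 + 0.3700·Cₑ = 4.670·0.6150
→ Cₑ = (4.670·0.6150 − 4.300·0.04300) / 0.3700 = 7.263 mg/L.

7.26 mg/L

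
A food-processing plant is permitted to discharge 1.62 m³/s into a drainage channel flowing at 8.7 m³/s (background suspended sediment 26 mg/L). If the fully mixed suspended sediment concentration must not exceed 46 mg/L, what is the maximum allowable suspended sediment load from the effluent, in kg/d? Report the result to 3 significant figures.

21500 kg/d

Mass balance at the limit: 8.700·26.00 + 1.620·Cₑ = 10.32·46 → Cₑ = 153.4 mg/L.
Load = 1.620 m³/s × 153.4 g/m³ × 86 400 s/d = 21470 kg/d.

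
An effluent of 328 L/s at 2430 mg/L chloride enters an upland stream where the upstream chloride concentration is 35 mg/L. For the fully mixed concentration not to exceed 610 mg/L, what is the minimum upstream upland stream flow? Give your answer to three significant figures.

Set C_mix = 610: (Q·35.00 + 328.0·2430) / (Q + 328.0) = 610
→ Q = 328.0·(2430 − 610)/(610 − 35.00) = 1038 L/s.

1040 L/s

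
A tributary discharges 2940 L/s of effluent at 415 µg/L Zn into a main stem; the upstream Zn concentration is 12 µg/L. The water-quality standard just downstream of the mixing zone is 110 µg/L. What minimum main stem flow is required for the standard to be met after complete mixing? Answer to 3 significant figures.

9150 L/s

Set C_mix = 110: (Q·12.00 + 2940·415.0) / (Q + 2940) = 110
→ Q = 2940·(415.0 − 110)/(110 − 12.00) = 9150 L/s.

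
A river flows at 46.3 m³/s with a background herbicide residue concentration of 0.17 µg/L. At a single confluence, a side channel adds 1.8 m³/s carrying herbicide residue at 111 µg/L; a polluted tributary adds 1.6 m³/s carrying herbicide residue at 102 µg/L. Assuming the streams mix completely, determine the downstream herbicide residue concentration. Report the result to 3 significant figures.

Conservation of mass: C = (46.30·0.1700 + 1.800·111.0 + 1.600·102.0) / 49.70 = 370.9/49.70 = 7.462 µg/L.

7.46 µg/L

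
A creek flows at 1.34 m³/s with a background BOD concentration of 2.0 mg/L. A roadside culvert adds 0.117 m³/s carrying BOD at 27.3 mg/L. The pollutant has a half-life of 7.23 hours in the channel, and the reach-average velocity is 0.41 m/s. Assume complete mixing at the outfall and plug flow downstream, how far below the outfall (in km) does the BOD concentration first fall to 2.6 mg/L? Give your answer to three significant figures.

6.75 km

Conservation of mass: C = (1.340·2.000 + 0.1170·27.30) / 1.457 = 5.874/1.457 = 4.032 mg/L.
Half-life 7.23 h → k = ln 2 / 7.23 = 0.09587 h⁻¹ = 2.301 d⁻¹.
Set 4.032·exp(−k·t) = 2.6 → t = ln(4.032/2.6)/k = 16470 s = 4.576 h.
Distance = v·t = 0.41·16470 = 6754 m = 6.754 km.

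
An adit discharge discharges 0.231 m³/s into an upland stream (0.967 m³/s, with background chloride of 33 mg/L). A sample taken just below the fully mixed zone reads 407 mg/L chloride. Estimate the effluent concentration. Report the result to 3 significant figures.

1970 mg/L

Mass balance: 0.9670·33.00 + 0.2310·Cₑ = 1.198·407.0
→ Cₑ = (1.198·407.0 − 0.9670·33.00) / 0.2310 = 1973 mg/L.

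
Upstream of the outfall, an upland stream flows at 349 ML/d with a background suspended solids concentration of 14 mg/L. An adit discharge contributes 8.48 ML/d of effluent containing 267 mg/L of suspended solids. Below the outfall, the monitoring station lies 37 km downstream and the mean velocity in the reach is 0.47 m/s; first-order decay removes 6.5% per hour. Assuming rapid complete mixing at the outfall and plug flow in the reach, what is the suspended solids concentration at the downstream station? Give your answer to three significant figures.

After mixing, C = (349.0·14.00 + 8.480·267.0) / 357.5 = 7150/357.5 = 20.00 mg/L.
Travel time t = 37·1000 / 0.47 = 78720 s = 21.87 h.
6.5%/h lost → k = −ln(1 − 0.065) = 0.06721 h⁻¹.
After decay, C = 20.00 × e^(−kt) = 20.00 × 0.2300 = 4.600 mg/L.

4.60 mg/L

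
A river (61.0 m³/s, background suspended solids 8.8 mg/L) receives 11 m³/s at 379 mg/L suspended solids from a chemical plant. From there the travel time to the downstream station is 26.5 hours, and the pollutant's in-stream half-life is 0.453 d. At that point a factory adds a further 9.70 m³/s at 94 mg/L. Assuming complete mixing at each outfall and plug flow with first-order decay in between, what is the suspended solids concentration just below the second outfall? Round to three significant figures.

Flow-weighted average: C = (61.00·8.800 + 11.00·379.0) / 72.00 = 4706/72.00 = 65.36 mg/L; combined flow 72.00 m³/s.
Half-life 0.453 d → k = ln 2 / 0.453 = 1.530 d⁻¹.
After decay, C = 65.36 × e^(−kt) = 65.36 × 0.1846 = 12.07 mg/L.
At the second outfall, C = (72.00·12.07 + 9.700·94.00) / (72.00 + 9.700) = 21.79 mg/L.

21.8 mg/L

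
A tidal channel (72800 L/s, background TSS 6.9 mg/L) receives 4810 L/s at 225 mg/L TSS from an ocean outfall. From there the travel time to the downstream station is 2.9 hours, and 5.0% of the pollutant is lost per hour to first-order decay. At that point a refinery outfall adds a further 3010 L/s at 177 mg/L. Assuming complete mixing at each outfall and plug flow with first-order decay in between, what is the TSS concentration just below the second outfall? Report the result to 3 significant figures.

23.5 mg/L

Flow-weighted average: C = (72800·6.900 + 4810·225.0) / 77610 = 1585000/77610 = 20.42 mg/L; combined flow 77610 L/s.
5.0%/h lost → k = −ln(1 − 0.05) = 0.05129 h⁻¹.
After decay, C = 20.42 × e^(−kt) = 20.42 × 0.8618 = 17.60 mg/L.
Second outfall: C = (77610·17.60 + 3010·177.0)/80620 = 23.55 mg/L.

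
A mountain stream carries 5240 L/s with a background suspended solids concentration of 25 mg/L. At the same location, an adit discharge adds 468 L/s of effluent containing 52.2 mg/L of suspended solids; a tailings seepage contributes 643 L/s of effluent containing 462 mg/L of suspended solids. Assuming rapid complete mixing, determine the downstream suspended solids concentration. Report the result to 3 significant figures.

71.2 mg/L

After mixing, C = (5240·25.00 + 468.0·52.20 + 643.0·462.0) / 6351 = 452500/6351 = 71.25 mg/L.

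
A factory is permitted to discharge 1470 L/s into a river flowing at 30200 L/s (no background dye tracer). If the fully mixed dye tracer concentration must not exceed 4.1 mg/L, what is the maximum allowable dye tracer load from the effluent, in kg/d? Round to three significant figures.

11200 kg/d

Mass balance at the limit: 30200·0 + 1470·Cₑ = 31670·4.1 → Cₑ = 88.33 mg/L.
1470 L/s = 1.470 m³/s. Load = 1.470 m³/s × 88.33 g/m³ × 86 400 s/d = 11220 kg/d.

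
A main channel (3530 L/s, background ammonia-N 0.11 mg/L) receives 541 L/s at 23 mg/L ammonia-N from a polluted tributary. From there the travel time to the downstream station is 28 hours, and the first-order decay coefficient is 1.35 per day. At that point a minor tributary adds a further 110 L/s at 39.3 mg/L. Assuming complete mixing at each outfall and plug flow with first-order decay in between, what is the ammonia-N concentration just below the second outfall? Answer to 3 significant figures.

After mixing, C = (3530·0.1100 + 541.0·23.00) / 4071 = 12830/4071 = 3.152 mg/L; combined flow 4071 L/s.
Applying C = C₀e^(−kt): 3.152 × 0.2070 = 0.6525 mg/L.
Second outfall: C = (4071·0.6525 + 110.0·39.30)/4181 = 1.669 mg/L.

1.67 mg/L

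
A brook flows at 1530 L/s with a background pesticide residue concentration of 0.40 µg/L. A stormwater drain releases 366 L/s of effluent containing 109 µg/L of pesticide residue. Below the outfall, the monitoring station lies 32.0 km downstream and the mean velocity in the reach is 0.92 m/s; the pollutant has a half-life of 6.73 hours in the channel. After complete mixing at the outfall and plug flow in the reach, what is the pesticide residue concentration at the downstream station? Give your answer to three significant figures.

7.90 µg/L

Flow-weighted average: C = (1530·0.4000 + 366.0·109.0) / 1896 = 40510/1896 = 21.36 µg/L.
Travel time t = 32.0·1000 / 0.92 = 34780 s = 9.662 h.
Half-life 6.73 h → k = ln 2 / 6.73 = 0.1030 h⁻¹ = 2.472 d⁻¹.
After decay, C = 21.36 × e^(−kt) = 21.36 × 0.3697 = 7.898 µg/L.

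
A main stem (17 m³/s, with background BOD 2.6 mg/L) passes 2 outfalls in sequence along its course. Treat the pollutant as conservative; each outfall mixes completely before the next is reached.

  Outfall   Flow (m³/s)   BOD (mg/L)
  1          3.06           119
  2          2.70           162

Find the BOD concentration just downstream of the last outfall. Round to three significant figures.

Outfall 1: combined Q = 20.06 m³/s; C = (17.00·2.600 + 3.060·119.0)/20.06 = 20.36 mg/L.
Outfall 2: combined Q = 22.76 m³/s; C = (20.06·20.36 + 2.700·162.0)/22.76 = 37.16 mg/L.

37.2 mg/L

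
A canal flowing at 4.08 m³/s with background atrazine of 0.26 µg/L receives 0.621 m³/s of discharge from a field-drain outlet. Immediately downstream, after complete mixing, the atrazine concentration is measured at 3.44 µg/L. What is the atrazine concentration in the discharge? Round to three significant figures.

Mass balance: 4.080·0.2600 + 0.6210·Cₑ = 4.701·3.440
→ Cₑ = (4.701·3.440 − 4.080·0.2600) / 0.6210 = 24.33 µg/L.

24.3 µg/L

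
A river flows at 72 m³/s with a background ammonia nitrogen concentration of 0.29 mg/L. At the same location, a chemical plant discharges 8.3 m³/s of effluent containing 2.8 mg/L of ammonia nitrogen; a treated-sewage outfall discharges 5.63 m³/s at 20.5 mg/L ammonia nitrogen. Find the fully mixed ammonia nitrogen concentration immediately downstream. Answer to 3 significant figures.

1.86 mg/L

Mixed concentration C = ΣQC/ΣQ = (72.00·0.2900 + 8.300·2.800 + 5.630·20.50) / 85.93 = 159.5/85.93 = 1.857 mg/L.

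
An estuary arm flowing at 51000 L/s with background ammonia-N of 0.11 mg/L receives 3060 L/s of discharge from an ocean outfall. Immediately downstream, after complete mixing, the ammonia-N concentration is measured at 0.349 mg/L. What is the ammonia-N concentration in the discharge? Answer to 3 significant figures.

4.33 mg/L

Mass balance: 51000·0.1100 + 3060·Cₑ = 54060·0.3490
→ Cₑ = (54060·0.3490 − 51000·0.1100) / 3060 = 4.332 mg/L.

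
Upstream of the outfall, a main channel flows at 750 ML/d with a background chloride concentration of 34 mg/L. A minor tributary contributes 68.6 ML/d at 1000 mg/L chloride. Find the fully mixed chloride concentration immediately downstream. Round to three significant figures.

After mixing, C = (750.0·34.00 + 68.60·1000) / 818.6 = 94100/818.6 = 115.0 mg/L.

115 mg/L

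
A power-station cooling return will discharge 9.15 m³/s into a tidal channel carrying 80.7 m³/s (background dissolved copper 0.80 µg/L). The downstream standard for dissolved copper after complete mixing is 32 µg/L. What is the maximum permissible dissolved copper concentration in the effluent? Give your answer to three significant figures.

At the limit, (Qr·Cr + Qe·Cₑ)/(Qr + Qe) = 32:
Cₑ = (89.85·32 − 80.70·0.8000) / 9.150 = 307.2 µg/L.

307 µg/L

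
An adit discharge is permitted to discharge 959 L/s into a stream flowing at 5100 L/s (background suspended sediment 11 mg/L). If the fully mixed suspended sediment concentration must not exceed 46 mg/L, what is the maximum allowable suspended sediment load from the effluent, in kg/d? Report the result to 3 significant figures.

19200 kg/d

Mass balance at the limit: 5100·11.00 + 959.0·Cₑ = 6059·46 → Cₑ = 232.1 mg/L.
959.0 L/s = 0.9590 m³/s. Load = 0.9590 m³/s × 232.1 g/m³ × 86 400 s/d = 19230 kg/d.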